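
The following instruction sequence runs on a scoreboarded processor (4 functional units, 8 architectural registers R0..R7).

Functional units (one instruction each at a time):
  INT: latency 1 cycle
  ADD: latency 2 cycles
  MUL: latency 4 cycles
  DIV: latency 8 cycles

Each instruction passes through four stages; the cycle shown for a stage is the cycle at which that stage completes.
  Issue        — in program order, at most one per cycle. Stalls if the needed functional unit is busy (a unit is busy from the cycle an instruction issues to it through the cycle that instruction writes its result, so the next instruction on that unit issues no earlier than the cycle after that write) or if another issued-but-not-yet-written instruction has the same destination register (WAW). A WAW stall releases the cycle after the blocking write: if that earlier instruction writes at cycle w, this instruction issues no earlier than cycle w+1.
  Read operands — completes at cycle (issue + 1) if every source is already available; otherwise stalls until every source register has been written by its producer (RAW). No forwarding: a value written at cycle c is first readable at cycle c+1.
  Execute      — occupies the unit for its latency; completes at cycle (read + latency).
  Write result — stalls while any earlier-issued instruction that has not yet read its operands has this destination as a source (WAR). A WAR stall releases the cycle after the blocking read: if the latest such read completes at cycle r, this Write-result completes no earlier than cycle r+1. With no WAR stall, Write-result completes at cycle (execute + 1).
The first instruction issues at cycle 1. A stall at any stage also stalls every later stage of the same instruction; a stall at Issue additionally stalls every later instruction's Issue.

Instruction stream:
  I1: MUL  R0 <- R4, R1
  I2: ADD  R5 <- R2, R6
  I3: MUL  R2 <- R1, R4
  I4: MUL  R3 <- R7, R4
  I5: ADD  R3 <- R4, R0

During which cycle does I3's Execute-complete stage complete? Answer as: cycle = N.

[I1] 1/2/6/7
[I2] 2/3/5/6
[I3] 8/9/13/14  (struct: MUL busy until I1 writes@7)
[I4] 15/16/20/21  (struct: MUL busy until I3 writes@14)
[I5] 22/23/25/26  (WAW R3: wait I4 write@21)

cycle = 13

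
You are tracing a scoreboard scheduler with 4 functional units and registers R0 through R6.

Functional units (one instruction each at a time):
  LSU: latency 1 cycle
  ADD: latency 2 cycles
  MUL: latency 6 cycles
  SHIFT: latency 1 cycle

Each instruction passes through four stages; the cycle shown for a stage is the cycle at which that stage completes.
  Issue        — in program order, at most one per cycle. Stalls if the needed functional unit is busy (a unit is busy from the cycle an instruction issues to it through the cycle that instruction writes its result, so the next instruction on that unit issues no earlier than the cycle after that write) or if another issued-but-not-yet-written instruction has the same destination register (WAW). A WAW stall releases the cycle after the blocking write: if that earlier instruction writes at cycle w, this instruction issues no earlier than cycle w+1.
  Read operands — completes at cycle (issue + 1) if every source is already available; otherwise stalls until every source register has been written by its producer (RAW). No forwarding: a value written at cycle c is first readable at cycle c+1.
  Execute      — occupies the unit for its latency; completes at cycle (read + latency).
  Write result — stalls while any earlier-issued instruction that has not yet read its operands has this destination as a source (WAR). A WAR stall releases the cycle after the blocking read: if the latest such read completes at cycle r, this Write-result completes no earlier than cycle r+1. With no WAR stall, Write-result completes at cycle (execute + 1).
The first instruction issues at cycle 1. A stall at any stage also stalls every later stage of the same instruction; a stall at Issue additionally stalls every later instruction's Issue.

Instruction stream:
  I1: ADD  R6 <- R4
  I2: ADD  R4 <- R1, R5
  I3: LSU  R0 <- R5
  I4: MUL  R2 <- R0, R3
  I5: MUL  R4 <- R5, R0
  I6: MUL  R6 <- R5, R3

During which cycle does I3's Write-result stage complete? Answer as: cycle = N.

t=1  I1→ADD
t=2  I1 RO
t=4  I1 EX
t=5  I1 WR R6
t=6  I2→ADD
t=7  I2 RO; I3→LSU
t=8  I3 RO; I4→MUL
t=9  I2 EX; I3 EX
t=10  I2 WR R4; I3 WR R0
t=11  I4 RO
t=17  I4 EX
t=18  I4 WR R2
t=19  I5→MUL
t=20  I5 RO
t=26  I5 EX
t=27  I5 WR R4
t=28  I6→MUL
t=29  I6 RO
t=35  I6 EX
t=36  I6 WR R6

cycle = 10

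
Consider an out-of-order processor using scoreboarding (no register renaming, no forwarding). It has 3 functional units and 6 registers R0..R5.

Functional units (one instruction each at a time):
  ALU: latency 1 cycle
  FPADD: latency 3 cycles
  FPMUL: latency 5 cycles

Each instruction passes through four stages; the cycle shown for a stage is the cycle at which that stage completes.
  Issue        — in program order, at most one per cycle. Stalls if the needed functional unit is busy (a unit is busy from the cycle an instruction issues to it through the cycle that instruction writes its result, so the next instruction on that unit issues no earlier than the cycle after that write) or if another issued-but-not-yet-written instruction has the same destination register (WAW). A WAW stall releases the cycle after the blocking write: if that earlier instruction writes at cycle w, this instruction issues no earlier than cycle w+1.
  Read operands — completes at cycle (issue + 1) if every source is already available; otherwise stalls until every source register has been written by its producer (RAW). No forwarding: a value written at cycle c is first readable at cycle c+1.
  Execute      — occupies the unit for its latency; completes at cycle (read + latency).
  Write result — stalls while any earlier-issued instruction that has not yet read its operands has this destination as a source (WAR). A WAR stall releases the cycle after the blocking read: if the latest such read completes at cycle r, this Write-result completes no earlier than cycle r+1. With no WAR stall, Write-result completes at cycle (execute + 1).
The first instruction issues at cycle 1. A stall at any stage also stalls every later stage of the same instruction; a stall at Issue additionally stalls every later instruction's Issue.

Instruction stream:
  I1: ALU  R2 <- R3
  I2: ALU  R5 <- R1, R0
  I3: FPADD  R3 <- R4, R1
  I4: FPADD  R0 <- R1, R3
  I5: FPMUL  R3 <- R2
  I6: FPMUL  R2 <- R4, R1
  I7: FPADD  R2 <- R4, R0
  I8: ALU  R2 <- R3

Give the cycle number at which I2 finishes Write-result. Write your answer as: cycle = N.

cycle = 8

c1: I1→ALU
c2: I1 RO
c3: I1 EX
c4: I1 WR R2
c5: I2→ALU
c6: I2 RO · I3→FPADD
c7: I2 EX · I3 RO
c8: I2 WR R5
c10: I3 EX
c11: I3 WR R3
c12: I4→FPADD
c13: I4 RO · I5→FPMUL
c14: I5 RO
c16: I4 EX
c17: I4 WR R0
c19: I5 EX
c20: I5 WR R3
c21: I6→FPMUL
c22: I6 RO
c27: I6 EX
c28: I6 WR R2
c29: I7→FPADD
c30: I7 RO
c33: I7 EX
c34: I7 WR R2
c35: I8→ALU
c36: I8 RO
c37: I8 EX
c38: I8 WR R2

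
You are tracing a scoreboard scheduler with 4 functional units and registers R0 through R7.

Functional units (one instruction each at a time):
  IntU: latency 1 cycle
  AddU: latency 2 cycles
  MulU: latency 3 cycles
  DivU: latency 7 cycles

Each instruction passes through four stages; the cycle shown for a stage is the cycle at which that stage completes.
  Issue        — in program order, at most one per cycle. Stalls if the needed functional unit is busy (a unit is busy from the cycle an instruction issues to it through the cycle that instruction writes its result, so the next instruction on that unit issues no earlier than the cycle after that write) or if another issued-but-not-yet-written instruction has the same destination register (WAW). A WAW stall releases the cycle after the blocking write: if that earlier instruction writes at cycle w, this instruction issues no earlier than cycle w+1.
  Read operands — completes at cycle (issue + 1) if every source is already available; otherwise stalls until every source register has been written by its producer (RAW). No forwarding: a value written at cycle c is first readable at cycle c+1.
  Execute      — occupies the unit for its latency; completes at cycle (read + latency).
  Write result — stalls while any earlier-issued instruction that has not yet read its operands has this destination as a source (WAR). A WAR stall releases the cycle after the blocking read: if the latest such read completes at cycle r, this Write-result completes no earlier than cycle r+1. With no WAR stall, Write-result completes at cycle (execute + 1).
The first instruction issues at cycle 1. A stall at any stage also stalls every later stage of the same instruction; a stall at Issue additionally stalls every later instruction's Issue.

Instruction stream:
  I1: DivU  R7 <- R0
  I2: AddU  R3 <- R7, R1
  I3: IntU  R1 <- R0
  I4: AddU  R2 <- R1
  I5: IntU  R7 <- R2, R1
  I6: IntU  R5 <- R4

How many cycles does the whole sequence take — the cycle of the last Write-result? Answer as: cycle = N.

cycle = 26

1) issue 1, read 2, done 9, write 10
2) issue 2, read 11, done 13, write 14  <RAW R7: wait I1 write@10>
3) issue 3, read 4, done 5, write 12  <WAR R1: wait I2 read@11>
4) issue 15, read 16, done 18, write 19  <struct: AddU busy until I2 writes@14>
5) issue 16, read 20, done 21, write 22  <RAW R2: wait I4 write@19>
6) issue 23, read 24, done 25, write 26  <struct: IntU busy until I5 writes@22>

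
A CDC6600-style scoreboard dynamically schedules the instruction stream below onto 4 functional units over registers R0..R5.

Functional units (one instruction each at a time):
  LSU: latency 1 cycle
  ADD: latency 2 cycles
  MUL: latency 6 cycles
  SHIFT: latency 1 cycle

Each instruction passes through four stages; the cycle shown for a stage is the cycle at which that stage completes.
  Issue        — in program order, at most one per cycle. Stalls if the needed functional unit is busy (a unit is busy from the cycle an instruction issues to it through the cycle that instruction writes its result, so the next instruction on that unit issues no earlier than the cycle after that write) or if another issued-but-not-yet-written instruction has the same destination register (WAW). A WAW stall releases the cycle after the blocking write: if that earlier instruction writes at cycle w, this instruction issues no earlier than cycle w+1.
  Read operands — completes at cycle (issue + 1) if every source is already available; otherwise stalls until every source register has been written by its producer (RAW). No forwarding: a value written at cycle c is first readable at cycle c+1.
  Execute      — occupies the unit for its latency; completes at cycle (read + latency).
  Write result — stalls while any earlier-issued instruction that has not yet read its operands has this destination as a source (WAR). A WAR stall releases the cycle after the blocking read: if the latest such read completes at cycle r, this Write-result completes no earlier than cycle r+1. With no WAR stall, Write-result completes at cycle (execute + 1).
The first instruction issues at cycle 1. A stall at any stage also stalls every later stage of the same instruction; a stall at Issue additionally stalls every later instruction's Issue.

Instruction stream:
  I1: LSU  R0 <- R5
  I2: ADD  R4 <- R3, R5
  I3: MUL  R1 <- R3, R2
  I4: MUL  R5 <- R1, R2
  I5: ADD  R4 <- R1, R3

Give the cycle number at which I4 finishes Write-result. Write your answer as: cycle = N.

cycle = 20

I1 -> (1, 2, 3, 4)
I2 -> (2, 3, 5, 6)
I3 -> (3, 4, 10, 11)
I4 -> (12, 13, 19, 20)  // struct: MUL busy until I3 writes@11
I5 -> (13, 14, 16, 17)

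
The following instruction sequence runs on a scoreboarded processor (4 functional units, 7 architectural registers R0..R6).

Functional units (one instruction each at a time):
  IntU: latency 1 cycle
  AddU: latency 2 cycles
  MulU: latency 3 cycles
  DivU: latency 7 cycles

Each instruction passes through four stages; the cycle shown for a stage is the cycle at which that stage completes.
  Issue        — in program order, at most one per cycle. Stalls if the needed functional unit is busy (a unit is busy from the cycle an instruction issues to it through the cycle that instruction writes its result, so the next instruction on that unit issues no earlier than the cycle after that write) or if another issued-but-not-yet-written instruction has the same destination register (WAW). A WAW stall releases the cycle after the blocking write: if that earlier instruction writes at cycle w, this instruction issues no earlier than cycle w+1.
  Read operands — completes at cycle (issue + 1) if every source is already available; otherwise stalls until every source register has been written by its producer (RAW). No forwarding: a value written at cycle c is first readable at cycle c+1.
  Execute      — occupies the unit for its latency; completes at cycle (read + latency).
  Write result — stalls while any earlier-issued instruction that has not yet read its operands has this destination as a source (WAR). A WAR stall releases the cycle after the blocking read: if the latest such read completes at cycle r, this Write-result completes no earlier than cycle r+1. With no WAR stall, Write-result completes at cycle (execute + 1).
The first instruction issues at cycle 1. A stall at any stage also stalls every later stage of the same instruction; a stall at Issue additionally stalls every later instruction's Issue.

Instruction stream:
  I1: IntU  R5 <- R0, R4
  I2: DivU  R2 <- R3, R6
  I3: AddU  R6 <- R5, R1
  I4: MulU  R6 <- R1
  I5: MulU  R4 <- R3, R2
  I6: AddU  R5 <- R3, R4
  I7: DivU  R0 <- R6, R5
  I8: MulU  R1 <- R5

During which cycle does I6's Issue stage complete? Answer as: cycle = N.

cycle = 16

t=1  I1→IntU
t=2  I1 RO; I2→DivU
t=3  I1 EX; I2 RO; I3→AddU
t=4  I1 WR R5
t=5  I3 RO
t=7  I3 EX
t=8  I3 WR R6
t=9  I4→MulU
t=10  I2 EX; I4 RO
t=11  I2 WR R2
t=13  I4 EX
t=14  I4 WR R6
t=15  I5→MulU
t=16  I5 RO; I6→AddU
t=17  I7→DivU
t=19  I5 EX
t=20  I5 WR R4
t=21  I6 RO; I8→MulU
t=23  I6 EX
t=24  I6 WR R5
t=25  I7 RO; I8 RO
t=28  I8 EX
t=29  I8 WR R1
t=32  I7 EX
t=33  I7 WR R0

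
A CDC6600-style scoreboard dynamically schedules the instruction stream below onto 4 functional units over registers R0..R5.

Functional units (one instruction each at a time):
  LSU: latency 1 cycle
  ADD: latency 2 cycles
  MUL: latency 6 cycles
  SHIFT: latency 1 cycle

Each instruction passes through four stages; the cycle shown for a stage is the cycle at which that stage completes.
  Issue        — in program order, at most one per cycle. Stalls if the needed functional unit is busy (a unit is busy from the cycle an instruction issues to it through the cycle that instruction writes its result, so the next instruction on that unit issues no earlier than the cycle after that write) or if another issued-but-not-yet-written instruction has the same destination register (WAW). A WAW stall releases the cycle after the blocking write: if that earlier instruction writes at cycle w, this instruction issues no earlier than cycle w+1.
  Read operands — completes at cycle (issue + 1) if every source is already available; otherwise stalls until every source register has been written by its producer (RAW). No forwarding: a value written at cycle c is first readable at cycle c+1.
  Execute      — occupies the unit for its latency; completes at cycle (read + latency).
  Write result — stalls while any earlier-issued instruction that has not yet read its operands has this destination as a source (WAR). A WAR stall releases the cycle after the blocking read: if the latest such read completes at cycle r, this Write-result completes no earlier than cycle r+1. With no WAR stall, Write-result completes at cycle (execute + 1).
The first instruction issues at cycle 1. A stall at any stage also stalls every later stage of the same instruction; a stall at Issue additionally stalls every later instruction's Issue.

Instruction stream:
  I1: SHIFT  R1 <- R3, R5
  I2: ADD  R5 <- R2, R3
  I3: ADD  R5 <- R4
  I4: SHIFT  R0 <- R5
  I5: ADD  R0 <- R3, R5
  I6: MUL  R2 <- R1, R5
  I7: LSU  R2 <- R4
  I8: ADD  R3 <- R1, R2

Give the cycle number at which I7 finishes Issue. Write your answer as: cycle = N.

cycle = 25

I1: IS=1 RO=2 EX=3 WR=4
I2: IS=2 RO=3 EX=5 WR=6
I3: IS=7 RO=8 EX=10 WR=11  [struct: ADD busy until I2 writes@6]
I4: IS=8 RO=12 EX=13 WR=14  [RAW R5: wait I3 write@11]
I5: IS=15 RO=16 EX=18 WR=19  [WAW R0: wait I4 write@14]
I6: IS=16 RO=17 EX=23 WR=24
I7: IS=25 RO=26 EX=27 WR=28  [WAW R2: wait I6 write@24]
I8: IS=26 RO=29 EX=31 WR=32  [RAW R2: wait I7 write@28]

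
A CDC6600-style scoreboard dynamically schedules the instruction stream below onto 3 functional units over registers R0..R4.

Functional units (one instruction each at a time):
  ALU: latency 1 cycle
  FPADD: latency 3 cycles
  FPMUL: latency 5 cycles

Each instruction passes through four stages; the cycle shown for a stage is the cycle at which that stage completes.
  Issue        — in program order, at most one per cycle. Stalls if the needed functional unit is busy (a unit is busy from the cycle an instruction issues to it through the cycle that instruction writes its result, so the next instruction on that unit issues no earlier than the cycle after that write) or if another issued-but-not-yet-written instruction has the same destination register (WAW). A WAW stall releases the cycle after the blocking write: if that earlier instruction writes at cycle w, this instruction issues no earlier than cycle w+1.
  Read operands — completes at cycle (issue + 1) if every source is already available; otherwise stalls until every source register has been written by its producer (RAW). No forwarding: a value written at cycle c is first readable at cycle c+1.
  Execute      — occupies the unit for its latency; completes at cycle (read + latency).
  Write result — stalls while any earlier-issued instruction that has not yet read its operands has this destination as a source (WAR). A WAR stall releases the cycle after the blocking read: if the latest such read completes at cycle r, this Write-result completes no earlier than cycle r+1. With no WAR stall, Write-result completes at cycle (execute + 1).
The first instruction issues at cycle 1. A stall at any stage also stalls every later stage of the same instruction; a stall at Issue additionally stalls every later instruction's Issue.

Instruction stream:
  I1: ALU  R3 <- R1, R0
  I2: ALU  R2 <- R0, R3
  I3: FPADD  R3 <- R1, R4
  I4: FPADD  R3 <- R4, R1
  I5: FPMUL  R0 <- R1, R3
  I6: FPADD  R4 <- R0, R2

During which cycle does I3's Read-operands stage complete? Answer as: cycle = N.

[I1] 1/2/3/4
[I2] 5/6/7/8  (struct: ALU busy until I1 writes@4)
[I3] 6/7/10/11
[I4] 12/13/16/17  (struct: FPADD busy until I3 writes@11)
[I5] 13/18/23/24  (RAW R3: wait I4 write@17)
[I6] 18/25/28/29  (struct: FPADD busy until I4 writes@17; RAW R0: wait I5 write@24)

cycle = 7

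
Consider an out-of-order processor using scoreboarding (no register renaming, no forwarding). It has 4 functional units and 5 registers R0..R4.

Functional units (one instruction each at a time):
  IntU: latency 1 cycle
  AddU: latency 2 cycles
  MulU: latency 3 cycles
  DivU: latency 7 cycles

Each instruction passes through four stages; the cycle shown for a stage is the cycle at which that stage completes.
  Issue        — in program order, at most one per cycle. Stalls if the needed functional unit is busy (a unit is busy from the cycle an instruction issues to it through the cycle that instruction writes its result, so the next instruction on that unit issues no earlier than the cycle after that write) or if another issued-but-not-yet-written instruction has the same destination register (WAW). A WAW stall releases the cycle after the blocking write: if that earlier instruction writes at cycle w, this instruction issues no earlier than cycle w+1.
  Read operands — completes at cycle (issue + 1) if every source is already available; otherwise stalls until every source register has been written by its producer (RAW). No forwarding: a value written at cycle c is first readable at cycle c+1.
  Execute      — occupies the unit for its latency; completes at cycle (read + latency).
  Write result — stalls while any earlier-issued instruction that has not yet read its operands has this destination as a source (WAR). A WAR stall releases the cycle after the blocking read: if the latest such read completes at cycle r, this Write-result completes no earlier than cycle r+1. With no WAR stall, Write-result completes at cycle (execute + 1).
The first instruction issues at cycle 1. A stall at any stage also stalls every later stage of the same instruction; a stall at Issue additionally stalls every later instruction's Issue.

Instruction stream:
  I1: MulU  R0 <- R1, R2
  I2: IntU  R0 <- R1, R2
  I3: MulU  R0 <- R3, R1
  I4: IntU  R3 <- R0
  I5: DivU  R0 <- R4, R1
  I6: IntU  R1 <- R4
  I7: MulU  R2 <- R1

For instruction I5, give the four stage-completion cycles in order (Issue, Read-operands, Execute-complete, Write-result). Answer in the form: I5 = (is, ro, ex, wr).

[1] I1 issues→MulU
[2] I1 reads
[5] I1 exec-done
[6] I1 writes R0
[7] I2 issues→IntU
[8] I2 reads
[9] I2 exec-done
[10] I2 writes R0
[11] I3 issues→MulU
[12] I3 reads · I4 issues→IntU
[15] I3 exec-done
[16] I3 writes R0
[17] I4 reads · I5 issues→DivU
[18] I4 exec-done · I5 reads
[19] I4 writes R3
[20] I6 issues→IntU
[21] I6 reads · I7 issues→MulU
[22] I6 exec-done
[23] I6 writes R1
[24] I7 reads
[25] I5 exec-done
[26] I5 writes R0
[27] I7 exec-done
[28] I7 writes R2

I5 = (17, 18, 25, 26)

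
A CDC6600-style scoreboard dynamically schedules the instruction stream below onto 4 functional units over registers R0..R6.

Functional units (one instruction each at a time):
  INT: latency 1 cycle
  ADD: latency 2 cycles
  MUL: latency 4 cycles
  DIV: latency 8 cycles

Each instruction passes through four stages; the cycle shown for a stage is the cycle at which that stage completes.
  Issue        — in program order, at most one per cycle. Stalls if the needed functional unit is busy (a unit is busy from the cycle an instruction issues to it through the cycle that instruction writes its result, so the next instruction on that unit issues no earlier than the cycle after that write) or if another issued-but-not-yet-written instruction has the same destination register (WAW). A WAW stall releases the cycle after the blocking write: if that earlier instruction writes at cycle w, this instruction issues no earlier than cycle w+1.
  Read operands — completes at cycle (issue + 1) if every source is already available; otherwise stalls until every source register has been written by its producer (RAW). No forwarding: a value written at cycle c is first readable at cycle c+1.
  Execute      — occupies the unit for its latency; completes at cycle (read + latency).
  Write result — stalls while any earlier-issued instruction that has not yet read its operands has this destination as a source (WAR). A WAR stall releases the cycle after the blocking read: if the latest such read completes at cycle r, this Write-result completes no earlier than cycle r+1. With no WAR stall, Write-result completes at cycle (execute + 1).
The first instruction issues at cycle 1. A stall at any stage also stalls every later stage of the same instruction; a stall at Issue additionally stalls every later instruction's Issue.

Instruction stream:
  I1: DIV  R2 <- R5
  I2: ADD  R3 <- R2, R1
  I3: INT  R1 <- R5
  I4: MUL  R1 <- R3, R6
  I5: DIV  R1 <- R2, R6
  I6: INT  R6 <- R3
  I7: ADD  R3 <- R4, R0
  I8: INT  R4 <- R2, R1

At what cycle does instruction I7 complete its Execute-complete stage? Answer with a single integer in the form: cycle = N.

t=1  issue I1 (DIV)
t=2  I1 read-ops | issue I2 (ADD)
t=3  issue I3 (INT)
t=4  I3 read-ops
t=5  I3 finished on INT
t=10  I1 finished on DIV
t=11  I1→R2
t=12  I2 read-ops
t=13  I3→R1
t=14  I2 finished on ADD | issue I4 (MUL)
t=15  I2→R3
t=16  I4 read-ops
t=20  I4 finished on MUL
t=21  I4→R1
t=22  issue I5 (DIV)
t=23  I5 read-ops | issue I6 (INT)
t=24  I6 read-ops | issue I7 (ADD)
t=25  I6 finished on INT | I7 read-ops
t=26  I6→R6
t=27  I7 finished on ADD | issue I8 (INT)
t=28  I7→R3
t=31  I5 finished on DIV
t=32  I5→R1
t=33  I8 read-ops
t=34  I8 finished on INT
t=35  I8→R4

cycle = 27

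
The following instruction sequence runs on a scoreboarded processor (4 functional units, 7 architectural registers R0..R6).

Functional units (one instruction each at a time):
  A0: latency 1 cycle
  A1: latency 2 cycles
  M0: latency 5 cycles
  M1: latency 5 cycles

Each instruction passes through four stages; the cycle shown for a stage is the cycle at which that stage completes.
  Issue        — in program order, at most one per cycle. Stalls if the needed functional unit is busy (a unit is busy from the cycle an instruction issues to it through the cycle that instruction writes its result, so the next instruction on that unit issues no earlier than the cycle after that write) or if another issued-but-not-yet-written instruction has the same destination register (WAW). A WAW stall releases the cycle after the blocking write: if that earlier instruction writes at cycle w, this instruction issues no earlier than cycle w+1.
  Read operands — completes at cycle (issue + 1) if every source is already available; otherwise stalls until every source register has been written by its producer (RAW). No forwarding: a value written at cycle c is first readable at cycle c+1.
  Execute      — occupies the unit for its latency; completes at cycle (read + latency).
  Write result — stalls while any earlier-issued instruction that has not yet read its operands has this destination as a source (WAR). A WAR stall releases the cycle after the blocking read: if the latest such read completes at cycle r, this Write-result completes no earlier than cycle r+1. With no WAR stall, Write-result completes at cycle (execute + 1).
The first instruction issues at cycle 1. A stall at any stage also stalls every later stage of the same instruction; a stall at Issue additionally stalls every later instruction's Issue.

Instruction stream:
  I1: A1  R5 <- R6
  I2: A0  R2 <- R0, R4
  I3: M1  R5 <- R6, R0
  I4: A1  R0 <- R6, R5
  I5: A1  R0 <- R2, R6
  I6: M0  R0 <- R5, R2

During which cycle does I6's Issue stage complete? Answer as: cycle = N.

cycle = 23

[I1] 1/2/4/5
[I2] 2/3/4/5
[I3] 6/7/12/13  (WAW R5: wait I1 write@5)
[I4] 7/14/16/17  (RAW R5: wait I3 write@13)
[I5] 18/19/21/22  (struct: A1 busy until I4 writes@17)
[I6] 23/24/29/30  (WAW R0: wait I5 write@22)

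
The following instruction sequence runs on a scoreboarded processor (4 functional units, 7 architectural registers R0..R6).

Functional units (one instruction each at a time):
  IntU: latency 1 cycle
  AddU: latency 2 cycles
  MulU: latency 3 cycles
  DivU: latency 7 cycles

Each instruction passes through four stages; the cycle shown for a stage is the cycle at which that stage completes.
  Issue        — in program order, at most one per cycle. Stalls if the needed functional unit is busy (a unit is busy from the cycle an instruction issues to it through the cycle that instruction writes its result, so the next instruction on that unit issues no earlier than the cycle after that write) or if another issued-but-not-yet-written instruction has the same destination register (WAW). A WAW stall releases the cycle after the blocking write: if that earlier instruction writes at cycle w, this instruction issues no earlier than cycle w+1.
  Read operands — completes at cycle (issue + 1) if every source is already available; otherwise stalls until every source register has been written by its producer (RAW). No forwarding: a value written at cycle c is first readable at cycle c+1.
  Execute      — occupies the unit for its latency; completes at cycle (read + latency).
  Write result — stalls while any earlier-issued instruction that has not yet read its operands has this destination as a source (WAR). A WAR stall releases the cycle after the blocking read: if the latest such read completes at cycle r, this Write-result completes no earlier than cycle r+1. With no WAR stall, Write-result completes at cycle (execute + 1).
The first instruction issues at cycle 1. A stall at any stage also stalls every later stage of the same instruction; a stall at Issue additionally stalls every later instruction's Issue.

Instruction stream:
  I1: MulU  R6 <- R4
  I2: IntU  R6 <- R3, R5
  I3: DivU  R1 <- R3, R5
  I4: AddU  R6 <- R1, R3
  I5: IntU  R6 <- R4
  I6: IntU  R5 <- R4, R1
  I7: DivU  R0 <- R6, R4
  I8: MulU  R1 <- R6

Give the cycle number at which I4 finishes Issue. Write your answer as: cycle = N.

cycle = 11

t=1  I1 issues→MulU
t=2  I1 reads
t=5  I1 exec-done
t=6  I1 writes R6
t=7  I2 issues→IntU
t=8  I2 reads, I3 issues→DivU
t=9  I2 exec-done, I3 reads
t=10  I2 writes R6
t=11  I4 issues→AddU
t=16  I3 exec-done
t=17  I3 writes R1
t=18  I4 reads
t=20  I4 exec-done
t=21  I4 writes R6
t=22  I5 issues→IntU
t=23  I5 reads
t=24  I5 exec-done
t=25  I5 writes R6
t=26  I6 issues→IntU
t=27  I6 reads, I7 issues→DivU
t=28  I6 exec-done, I7 reads, I8 issues→MulU
t=29  I6 writes R5, I8 reads
t=32  I8 exec-done
t=33  I8 writes R1
t=35  I7 exec-done
t=36  I7 writes R0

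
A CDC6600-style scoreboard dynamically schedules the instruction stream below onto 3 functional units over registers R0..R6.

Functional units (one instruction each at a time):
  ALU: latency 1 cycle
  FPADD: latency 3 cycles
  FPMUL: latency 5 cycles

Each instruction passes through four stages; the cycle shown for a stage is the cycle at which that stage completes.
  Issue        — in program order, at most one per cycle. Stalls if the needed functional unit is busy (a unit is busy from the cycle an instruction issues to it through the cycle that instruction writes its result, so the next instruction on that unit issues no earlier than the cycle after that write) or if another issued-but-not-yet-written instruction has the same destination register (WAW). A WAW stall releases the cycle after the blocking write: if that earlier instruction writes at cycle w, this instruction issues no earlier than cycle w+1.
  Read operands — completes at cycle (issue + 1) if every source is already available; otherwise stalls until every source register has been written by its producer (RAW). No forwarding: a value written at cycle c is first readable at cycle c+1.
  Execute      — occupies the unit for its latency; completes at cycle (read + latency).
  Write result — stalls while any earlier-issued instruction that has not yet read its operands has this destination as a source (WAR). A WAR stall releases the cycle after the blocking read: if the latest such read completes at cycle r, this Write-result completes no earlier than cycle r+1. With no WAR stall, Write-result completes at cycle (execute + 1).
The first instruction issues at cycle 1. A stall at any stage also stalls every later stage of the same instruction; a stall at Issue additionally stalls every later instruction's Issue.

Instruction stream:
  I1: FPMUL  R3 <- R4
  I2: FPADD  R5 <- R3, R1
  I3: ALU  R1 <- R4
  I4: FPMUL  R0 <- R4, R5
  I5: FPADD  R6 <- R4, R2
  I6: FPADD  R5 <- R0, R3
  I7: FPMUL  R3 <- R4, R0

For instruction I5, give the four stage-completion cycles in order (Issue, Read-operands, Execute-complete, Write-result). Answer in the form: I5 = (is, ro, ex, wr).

[I1] 1/2/7/8
[I2] 2/9/12/13  (RAW R3: wait I1 write@8)
[I3] 3/4/5/10  (WAR R1: wait I2 read@9)
[I4] 9/14/19/20  (struct: FPMUL busy until I1 writes@8; RAW R5: wait I2 write@13)
[I5] 14/15/18/19  (struct: FPADD busy until I2 writes@13)
[I6] 20/21/24/25  (struct: FPADD busy until I5 writes@19)
[I7] 21/22/27/28

I5 = (14, 15, 18, 19)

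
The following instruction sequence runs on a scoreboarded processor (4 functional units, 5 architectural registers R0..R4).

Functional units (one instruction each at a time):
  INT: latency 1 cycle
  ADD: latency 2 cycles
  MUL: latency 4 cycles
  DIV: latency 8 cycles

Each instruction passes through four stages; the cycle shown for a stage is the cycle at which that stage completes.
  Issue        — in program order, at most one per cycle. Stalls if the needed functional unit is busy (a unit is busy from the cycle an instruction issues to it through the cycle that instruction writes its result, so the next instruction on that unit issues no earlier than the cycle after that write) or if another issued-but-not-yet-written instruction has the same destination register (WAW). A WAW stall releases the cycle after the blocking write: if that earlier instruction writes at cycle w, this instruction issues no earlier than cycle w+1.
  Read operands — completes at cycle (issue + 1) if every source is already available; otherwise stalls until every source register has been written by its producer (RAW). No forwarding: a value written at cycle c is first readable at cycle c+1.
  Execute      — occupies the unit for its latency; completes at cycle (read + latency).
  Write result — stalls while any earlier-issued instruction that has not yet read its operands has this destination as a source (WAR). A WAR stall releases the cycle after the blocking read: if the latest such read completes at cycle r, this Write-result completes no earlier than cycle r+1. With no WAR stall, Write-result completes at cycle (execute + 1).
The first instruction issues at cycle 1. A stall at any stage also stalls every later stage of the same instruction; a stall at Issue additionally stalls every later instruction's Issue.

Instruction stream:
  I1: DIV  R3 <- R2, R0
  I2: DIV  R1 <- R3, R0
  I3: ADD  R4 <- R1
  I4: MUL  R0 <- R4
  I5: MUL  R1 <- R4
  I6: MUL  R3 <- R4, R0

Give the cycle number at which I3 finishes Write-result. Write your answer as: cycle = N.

cycle = 26

I1: IS=1 RO=2 EX=10 WR=11
I2: IS=12 RO=13 EX=21 WR=22  [struct: DIV busy until I1 writes@11]
I3: IS=13 RO=23 EX=25 WR=26  [RAW R1: wait I2 write@22]
I4: IS=14 RO=27 EX=31 WR=32  [RAW R4: wait I3 write@26]
I5: IS=33 RO=34 EX=38 WR=39  [struct: MUL busy until I4 writes@32]
I6: IS=40 RO=41 EX=45 WR=46  [struct: MUL busy until I5 writes@39]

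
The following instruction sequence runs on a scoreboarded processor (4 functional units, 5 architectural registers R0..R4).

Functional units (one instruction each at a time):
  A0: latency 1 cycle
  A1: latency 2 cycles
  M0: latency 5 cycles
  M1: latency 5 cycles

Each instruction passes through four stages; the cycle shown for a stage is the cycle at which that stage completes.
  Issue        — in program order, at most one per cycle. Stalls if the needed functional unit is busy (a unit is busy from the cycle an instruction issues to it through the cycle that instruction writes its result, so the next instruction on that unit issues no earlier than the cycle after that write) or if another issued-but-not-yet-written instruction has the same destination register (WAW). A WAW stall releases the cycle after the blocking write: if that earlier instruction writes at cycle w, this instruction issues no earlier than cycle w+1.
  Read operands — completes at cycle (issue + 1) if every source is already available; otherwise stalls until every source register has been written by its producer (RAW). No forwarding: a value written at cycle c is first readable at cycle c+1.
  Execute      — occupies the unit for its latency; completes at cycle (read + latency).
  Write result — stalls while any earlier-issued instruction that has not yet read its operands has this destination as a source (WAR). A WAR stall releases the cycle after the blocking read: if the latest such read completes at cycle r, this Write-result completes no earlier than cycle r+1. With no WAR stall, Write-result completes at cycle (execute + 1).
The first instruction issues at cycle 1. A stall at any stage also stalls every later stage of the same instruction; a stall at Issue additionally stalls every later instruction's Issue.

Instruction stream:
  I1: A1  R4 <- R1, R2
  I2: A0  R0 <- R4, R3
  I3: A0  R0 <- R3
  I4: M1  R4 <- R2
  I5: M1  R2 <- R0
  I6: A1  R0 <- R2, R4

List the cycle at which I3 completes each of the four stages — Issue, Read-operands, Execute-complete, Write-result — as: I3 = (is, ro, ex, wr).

I3 = (9, 10, 11, 12)

I1  is:1  ro:2  ex:4  wr:5
I2  is:2  ro:6  ex:7  wr:8  — RAW R4: wait I1 write@5
I3  is:9  ro:10  ex:11  wr:12  — struct: A0 busy until I2 writes@8
I4  is:10  ro:11  ex:16  wr:17
I5  is:18  ro:19  ex:24  wr:25  — struct: M1 busy until I4 writes@17
I6  is:19  ro:26  ex:28  wr:29  — RAW R2: wait I5 write@25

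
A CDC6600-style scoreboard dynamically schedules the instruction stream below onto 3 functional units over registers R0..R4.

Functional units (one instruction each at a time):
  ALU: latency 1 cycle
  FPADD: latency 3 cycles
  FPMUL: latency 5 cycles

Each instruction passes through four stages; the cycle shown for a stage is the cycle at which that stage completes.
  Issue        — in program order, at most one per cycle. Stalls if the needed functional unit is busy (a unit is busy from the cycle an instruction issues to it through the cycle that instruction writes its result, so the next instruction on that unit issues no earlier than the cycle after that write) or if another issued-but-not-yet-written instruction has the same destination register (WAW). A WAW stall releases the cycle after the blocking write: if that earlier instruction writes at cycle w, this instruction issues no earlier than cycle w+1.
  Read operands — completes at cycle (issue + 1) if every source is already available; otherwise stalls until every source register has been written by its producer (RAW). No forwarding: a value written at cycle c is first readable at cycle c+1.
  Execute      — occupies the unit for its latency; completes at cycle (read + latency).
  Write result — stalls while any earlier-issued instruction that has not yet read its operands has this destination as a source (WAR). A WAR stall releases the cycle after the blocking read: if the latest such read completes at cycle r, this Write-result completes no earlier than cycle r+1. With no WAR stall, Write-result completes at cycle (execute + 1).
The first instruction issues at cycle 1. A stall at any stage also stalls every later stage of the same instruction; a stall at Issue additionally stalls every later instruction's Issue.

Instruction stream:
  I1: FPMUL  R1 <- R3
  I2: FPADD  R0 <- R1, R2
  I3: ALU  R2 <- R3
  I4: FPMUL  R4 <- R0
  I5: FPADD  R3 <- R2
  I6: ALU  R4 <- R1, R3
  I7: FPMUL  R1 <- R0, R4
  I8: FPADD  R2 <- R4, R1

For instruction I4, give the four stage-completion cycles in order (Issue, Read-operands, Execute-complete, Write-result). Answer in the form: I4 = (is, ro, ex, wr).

I4 = (9, 14, 19, 20)

I1 -> (1, 2, 7, 8)
I2 -> (2, 9, 12, 13)  // RAW R1: wait I1 write@8
I3 -> (3, 4, 5, 10)  // WAR R2: wait I2 read@9
I4 -> (9, 14, 19, 20)  // struct: FPMUL busy until I1 writes@8, RAW R0: wait I2 write@13
I5 -> (14, 15, 18, 19)  // struct: FPADD busy until I2 writes@13
I6 -> (21, 22, 23, 24)  // WAW R4: wait I4 write@20
I7 -> (22, 25, 30, 31)  // RAW R4: wait I6 write@24
I8 -> (23, 32, 35, 36)  // RAW R1: wait I7 write@31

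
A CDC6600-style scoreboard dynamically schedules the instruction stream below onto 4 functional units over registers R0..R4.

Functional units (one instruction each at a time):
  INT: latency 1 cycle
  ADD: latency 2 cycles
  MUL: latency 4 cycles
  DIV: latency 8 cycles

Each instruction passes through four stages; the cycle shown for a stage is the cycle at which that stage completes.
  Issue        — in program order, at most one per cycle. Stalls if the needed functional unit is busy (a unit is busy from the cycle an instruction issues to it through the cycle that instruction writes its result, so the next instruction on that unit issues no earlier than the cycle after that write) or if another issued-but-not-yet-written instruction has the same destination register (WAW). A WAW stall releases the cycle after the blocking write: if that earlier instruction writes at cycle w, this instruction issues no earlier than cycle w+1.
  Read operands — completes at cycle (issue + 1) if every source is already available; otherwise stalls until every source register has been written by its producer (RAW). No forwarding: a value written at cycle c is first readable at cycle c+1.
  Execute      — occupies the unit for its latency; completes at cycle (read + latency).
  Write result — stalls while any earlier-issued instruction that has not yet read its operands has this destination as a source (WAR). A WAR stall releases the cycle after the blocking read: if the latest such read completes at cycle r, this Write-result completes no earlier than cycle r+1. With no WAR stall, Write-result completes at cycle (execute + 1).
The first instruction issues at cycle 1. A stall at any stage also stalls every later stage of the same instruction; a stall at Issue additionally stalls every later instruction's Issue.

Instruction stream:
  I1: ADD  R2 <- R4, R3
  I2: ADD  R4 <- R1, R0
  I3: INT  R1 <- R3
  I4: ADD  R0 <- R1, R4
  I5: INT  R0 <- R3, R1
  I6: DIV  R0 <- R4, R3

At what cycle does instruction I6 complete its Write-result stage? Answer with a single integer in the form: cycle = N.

cycle = 30

c1: I1 issues→ADD
c2: I1 reads
c4: I1 exec-done
c5: I1 writes R2
c6: I2 issues→ADD
c7: I2 reads, I3 issues→INT
c8: I3 reads
c9: I2 exec-done, I3 exec-done
c10: I2 writes R4, I3 writes R1
c11: I4 issues→ADD
c12: I4 reads
c14: I4 exec-done
c15: I4 writes R0
c16: I5 issues→INT
c17: I5 reads
c18: I5 exec-done
c19: I5 writes R0
c20: I6 issues→DIV
c21: I6 reads
c29: I6 exec-done
c30: I6 writes R0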